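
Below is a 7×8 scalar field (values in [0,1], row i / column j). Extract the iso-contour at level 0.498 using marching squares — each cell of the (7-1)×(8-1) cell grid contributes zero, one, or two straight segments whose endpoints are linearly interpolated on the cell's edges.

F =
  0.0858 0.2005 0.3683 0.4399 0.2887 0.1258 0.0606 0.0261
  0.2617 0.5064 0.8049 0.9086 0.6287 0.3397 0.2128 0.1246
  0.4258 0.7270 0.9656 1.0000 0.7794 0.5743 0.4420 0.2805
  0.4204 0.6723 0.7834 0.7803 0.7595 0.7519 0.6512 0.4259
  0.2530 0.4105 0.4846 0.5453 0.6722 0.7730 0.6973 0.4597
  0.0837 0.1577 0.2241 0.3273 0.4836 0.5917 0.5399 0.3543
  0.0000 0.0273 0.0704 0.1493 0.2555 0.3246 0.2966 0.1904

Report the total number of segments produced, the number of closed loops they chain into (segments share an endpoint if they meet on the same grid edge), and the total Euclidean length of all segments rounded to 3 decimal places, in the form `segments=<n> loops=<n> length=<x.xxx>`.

cell (0,0): code 0100 → (0.973,1.000)–(1.000,0.966)
cell (0,1): code 1100 → (0.297,2.000)–(0.973,1.000)
cell (0,2): code 1100 → (0.124,3.000)–(0.297,2.000)
cell (0,3): code 1100 → (0.616,4.000)–(0.124,3.000)
cell (0,4): code 1000 → (1.000,4.452)–(0.616,4.000)
cell (1,0): code 0110 → (1.000,0.966)–(2.000,0.240)
cell (1,4): code 1101 → (1.675,5.000)–(1.000,4.452)
cell (1,5): code 1000 → (2.000,5.577)–(1.675,5.000)
cell (2,0): code 0110 → (2.000,0.240)–(3.000,0.308)
cell (2,5): code 1101 → (2.268,6.000)–(2.000,5.577)
cell (2,6): code 1000 → (3.000,6.680)–(2.268,6.000)
cell (3,0): code 0010 → (3.000,0.308)–(3.666,1.000)
cell (3,1): code 0011 → (3.666,1.000)–(3.955,2.000)
cell (3,2): code 0111 → (3.955,2.000)–(4.000,2.221)
cell (3,6): code 1001 → (4.000,6.839)–(3.000,6.680)
cell (4,2): code 0010 → (4.000,2.221)–(4.217,3.000)
cell (4,3): code 0011 → (4.217,3.000)–(4.924,4.000)
cell (4,4): code 0111 → (4.924,4.000)–(5.000,4.133)
cell (4,6): code 1001 → (5.000,6.226)–(4.000,6.839)
cell (5,4): code 0010 → (5.000,4.133)–(5.351,5.000)
cell (5,5): code 0011 → (5.351,5.000)–(5.172,6.000)
cell (5,6): code 0001 → (5.172,6.000)–(5.000,6.226)
total: 22 segments, chained into 1 closed loop(s), length Σ = 18.076664

segments=22 loops=1 length=18.077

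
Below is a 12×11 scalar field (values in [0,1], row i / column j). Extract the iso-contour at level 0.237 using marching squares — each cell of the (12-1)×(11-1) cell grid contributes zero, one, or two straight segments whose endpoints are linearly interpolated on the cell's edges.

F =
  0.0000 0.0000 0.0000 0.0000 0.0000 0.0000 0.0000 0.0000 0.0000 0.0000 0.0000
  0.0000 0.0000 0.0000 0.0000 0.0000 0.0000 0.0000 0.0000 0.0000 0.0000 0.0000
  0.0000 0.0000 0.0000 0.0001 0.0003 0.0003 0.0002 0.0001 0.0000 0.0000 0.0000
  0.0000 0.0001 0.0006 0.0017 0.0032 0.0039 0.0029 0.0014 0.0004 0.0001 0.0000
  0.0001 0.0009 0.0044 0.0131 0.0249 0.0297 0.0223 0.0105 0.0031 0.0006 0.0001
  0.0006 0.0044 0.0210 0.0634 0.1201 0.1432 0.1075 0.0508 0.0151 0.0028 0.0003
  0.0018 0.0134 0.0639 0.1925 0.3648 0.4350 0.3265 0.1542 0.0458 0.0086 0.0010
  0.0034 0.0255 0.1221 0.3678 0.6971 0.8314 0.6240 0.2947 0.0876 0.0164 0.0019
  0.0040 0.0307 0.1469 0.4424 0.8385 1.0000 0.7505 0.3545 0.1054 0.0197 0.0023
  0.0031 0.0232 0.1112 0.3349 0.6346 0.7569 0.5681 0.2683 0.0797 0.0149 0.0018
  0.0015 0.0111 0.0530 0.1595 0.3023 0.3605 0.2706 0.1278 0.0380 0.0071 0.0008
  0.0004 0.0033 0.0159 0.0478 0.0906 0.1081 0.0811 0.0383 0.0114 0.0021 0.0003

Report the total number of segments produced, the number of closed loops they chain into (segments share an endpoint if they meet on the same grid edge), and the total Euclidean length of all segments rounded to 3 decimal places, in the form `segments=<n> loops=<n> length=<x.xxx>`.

cell (5,3): code 0100 → (5.478,4.000)–(6.000,3.258)
cell (5,4): code 1100 → (5.321,5.000)–(5.478,4.000)
cell (5,5): code 1100 → (5.591,6.000)–(5.321,5.000)
cell (5,6): code 1000 → (6.000,6.519)–(5.591,6.000)
cell (6,2): code 0100 → (6.254,3.000)–(7.000,2.468)
cell (6,3): code 1110 → (6.000,3.258)–(6.254,3.000)
cell (6,6): code 1101 → (6.589,7.000)–(6.000,6.519)
cell (6,7): code 1000 → (7.000,7.279)–(6.589,7.000)
cell (7,2): code 0110 → (7.000,2.468)–(8.000,2.305)
cell (7,7): code 1001 → (8.000,7.472)–(7.000,7.279)
cell (8,2): code 0110 → (8.000,2.305)–(9.000,2.562)
cell (8,7): code 1001 → (9.000,7.166)–(8.000,7.472)
cell (9,2): code 0010 → (9.000,2.562)–(9.558,3.000)
cell (9,3): code 0111 → (9.558,3.000)–(10.000,3.543)
cell (9,6): code 1011 → (10.000,6.235)–(9.223,7.000)
cell (9,7): code 0001 → (9.223,7.000)–(9.000,7.166)
cell (10,3): code 0010 → (10.000,3.543)–(10.308,4.000)
cell (10,4): code 0011 → (10.308,4.000)–(10.489,5.000)
cell (10,5): code 0011 → (10.489,5.000)–(10.177,6.000)
cell (10,6): code 0001 → (10.177,6.000)–(10.000,6.235)
total: 20 segments, chained into 1 closed loop(s), length Σ = 15.948570

segments=20 loops=1 length=15.949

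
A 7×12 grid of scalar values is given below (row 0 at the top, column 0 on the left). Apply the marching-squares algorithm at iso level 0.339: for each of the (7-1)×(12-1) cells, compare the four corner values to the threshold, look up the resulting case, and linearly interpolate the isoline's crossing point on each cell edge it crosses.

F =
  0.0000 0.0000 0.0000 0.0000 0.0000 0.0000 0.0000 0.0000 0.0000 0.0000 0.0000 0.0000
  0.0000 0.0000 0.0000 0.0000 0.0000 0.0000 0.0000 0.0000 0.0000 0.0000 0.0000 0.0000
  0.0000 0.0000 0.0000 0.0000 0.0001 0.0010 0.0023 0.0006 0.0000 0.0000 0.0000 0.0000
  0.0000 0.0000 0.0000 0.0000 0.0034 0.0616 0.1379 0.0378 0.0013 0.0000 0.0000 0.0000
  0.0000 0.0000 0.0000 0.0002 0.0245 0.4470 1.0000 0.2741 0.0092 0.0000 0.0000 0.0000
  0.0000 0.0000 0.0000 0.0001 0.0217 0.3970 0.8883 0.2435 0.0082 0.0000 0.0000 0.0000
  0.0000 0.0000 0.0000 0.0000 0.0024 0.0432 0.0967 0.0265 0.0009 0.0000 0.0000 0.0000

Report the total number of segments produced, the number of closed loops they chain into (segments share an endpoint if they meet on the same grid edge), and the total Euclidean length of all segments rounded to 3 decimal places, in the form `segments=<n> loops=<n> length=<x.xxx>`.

cell (3,4): code 0100 → (3.720,5.000)–(4.000,4.744)
cell (3,5): code 1100 → (3.233,6.000)–(3.720,5.000)
cell (3,6): code 1000 → (4.000,6.911)–(3.233,6.000)
cell (4,4): code 0110 → (4.000,4.744)–(5.000,4.845)
cell (4,6): code 1001 → (5.000,6.852)–(4.000,6.911)
cell (5,4): code 0010 → (5.000,4.845)–(5.164,5.000)
cell (5,5): code 0011 → (5.164,5.000)–(5.694,6.000)
cell (5,6): code 0001 → (5.694,6.000)–(5.000,6.852)
total: 8 segments, chained into 1 closed loop(s), length Σ = 7.144381

segments=8 loops=1 length=7.144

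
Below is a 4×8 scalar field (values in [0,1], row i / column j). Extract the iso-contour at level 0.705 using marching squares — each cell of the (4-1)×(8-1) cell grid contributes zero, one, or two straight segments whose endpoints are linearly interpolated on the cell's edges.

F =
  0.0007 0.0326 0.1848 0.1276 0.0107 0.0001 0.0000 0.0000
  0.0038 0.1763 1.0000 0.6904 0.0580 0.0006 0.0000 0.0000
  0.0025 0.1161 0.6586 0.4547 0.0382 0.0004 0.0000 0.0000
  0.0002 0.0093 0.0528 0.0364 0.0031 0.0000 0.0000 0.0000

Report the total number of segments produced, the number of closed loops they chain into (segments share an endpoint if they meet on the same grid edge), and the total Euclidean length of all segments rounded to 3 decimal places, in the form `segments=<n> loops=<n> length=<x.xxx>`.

cell (0,1): code 0100 → (0.638,2.000)–(1.000,1.642)
cell (0,2): code 1000 → (1.000,2.953)–(0.638,2.000)
cell (1,1): code 0010 → (1.000,1.642)–(1.864,2.000)
cell (1,2): code 0001 → (1.864,2.000)–(1.000,2.953)
total: 4 segments, chained into 1 closed loop(s), length Σ = 3.750045

segments=4 loops=1 length=3.750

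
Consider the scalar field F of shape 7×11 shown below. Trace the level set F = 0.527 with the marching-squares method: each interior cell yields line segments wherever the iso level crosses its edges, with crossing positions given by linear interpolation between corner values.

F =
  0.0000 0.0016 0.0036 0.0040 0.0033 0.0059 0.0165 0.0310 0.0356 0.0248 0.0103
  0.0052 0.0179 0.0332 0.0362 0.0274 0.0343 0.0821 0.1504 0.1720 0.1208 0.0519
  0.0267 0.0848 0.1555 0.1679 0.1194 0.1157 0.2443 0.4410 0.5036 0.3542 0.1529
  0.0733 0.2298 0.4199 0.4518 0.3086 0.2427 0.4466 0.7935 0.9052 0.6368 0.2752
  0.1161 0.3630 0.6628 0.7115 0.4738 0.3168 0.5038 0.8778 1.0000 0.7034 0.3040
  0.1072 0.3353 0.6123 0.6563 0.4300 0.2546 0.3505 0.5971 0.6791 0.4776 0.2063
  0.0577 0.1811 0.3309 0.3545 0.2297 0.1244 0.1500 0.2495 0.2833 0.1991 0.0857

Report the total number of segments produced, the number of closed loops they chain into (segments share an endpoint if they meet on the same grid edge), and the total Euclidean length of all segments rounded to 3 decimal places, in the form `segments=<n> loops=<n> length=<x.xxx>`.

cell (2,6): code 0100 → (2.244,7.000)–(3.000,6.232)
cell (2,7): code 1100 → (2.058,8.000)–(2.244,7.000)
cell (2,8): code 1100 → (2.611,9.000)–(2.058,8.000)
cell (2,9): code 1000 → (3.000,9.304)–(2.611,9.000)
cell (3,1): code 0100 → (3.441,2.000)–(4.000,1.547)
cell (3,2): code 1100 → (3.290,3.000)–(3.441,2.000)
cell (3,3): code 1000 → (4.000,3.776)–(3.290,3.000)
cell (3,6): code 0110 → (3.000,6.232)–(4.000,6.062)
cell (3,9): code 1001 → (4.000,9.442)–(3.000,9.304)
cell (4,1): code 0110 → (4.000,1.547)–(5.000,1.692)
cell (4,3): code 1001 → (5.000,3.571)–(4.000,3.776)
cell (4,6): code 0110 → (4.000,6.062)–(5.000,6.716)
cell (4,8): code 1011 → (5.000,8.755)–(4.781,9.000)
cell (4,9): code 0001 → (4.781,9.000)–(4.000,9.442)
cell (5,1): code 0010 → (5.000,1.692)–(5.303,2.000)
cell (5,2): code 0011 → (5.303,2.000)–(5.428,3.000)
cell (5,3): code 0001 → (5.428,3.000)–(5.000,3.571)
cell (5,6): code 0010 → (5.000,6.716)–(5.202,7.000)
cell (5,7): code 0011 → (5.202,7.000)–(5.384,8.000)
cell (5,8): code 0001 → (5.384,8.000)–(5.000,8.755)
total: 20 segments, chained into 2 closed loop(s), length Σ = 17.355943

segments=20 loops=2 length=17.356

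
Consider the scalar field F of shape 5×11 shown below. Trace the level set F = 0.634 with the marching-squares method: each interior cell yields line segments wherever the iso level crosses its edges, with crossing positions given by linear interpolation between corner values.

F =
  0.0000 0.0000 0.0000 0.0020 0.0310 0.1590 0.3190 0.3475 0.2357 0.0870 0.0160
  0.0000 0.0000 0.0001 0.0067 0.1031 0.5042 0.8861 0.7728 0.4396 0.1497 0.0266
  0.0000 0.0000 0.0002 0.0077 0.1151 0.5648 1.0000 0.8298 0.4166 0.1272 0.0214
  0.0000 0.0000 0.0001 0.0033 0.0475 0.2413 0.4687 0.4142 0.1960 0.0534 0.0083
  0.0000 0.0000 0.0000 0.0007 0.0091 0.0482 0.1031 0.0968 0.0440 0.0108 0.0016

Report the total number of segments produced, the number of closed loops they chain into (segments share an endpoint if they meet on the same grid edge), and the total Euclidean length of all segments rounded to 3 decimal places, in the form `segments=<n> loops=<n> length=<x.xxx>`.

cell (0,5): code 0100 → (0.555,6.000)–(1.000,5.340)
cell (0,6): code 1100 → (0.674,7.000)–(0.555,6.000)
cell (0,7): code 1000 → (1.000,7.417)–(0.674,7.000)
cell (1,5): code 0110 → (1.000,5.340)–(2.000,5.159)
cell (1,7): code 1001 → (2.000,7.474)–(1.000,7.417)
cell (2,5): code 0010 → (2.000,5.159)–(2.689,6.000)
cell (2,6): code 0011 → (2.689,6.000)–(2.471,7.000)
cell (2,7): code 0001 → (2.471,7.000)–(2.000,7.474)
total: 8 segments, chained into 1 closed loop(s), length Σ = 7.128619

segments=8 loops=1 length=7.129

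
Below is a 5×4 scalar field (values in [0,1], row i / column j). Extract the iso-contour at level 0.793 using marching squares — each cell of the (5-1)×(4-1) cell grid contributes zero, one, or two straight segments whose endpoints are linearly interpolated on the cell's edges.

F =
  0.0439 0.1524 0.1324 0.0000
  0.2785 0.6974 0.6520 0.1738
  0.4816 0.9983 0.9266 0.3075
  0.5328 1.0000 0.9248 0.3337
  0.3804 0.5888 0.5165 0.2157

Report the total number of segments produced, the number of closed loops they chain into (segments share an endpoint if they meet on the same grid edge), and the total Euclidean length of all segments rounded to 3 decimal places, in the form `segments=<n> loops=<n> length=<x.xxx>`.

cell (1,0): code 0100 → (1.318,1.000)–(2.000,0.603)
cell (1,1): code 1100 → (1.513,2.000)–(1.318,1.000)
cell (1,2): code 1000 → (2.000,2.216)–(1.513,2.000)
cell (2,0): code 0110 → (2.000,0.603)–(3.000,0.557)
cell (2,2): code 1001 → (3.000,2.223)–(2.000,2.216)
cell (3,0): code 0010 → (3.000,0.557)–(3.503,1.000)
cell (3,1): code 0011 → (3.503,1.000)–(3.323,2.000)
cell (3,2): code 0001 → (3.323,2.000)–(3.000,2.223)
total: 8 segments, chained into 1 closed loop(s), length Σ = 6.420952

segments=8 loops=1 length=6.421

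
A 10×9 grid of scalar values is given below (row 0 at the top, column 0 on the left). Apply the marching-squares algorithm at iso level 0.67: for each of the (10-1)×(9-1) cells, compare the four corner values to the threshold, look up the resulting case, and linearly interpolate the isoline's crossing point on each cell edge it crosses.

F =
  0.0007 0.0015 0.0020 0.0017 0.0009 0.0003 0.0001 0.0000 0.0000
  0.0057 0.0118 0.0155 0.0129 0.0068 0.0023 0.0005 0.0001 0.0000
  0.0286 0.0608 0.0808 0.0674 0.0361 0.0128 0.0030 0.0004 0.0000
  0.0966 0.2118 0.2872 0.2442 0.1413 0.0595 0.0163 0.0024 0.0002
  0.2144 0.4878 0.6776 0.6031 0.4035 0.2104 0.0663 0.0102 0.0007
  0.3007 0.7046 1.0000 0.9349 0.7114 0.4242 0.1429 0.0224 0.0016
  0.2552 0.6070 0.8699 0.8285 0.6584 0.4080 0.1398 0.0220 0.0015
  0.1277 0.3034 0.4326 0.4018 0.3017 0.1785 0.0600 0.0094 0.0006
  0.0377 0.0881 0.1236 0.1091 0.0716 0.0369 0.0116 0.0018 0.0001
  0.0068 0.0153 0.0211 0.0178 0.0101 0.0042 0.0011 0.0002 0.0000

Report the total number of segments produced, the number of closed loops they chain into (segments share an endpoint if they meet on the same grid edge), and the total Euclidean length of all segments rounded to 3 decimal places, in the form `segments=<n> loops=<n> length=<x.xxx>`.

segments=14 loops=1 length=8.894

cell (3,1): code 0100 → (3.981,2.000)–(4.000,1.960)
cell (3,2): code 1000 → (4.000,2.102)–(3.981,2.000)
cell (4,0): code 0100 → (4.840,1.000)–(5.000,0.914)
cell (4,1): code 1110 → (4.000,1.960)–(4.840,1.000)
cell (4,2): code 1101 → (4.202,3.000)–(4.000,2.102)
cell (4,3): code 1100 → (4.866,4.000)–(4.202,3.000)
cell (4,4): code 1000 → (5.000,4.144)–(4.866,4.000)
cell (5,0): code 0010 → (5.000,0.914)–(5.355,1.000)
cell (5,1): code 0111 → (5.355,1.000)–(6.000,1.240)
cell (5,3): code 1011 → (6.000,3.932)–(5.781,4.000)
cell (5,4): code 0001 → (5.781,4.000)–(5.000,4.144)
cell (6,1): code 0010 → (6.000,1.240)–(6.457,2.000)
cell (6,2): code 0011 → (6.457,2.000)–(6.371,3.000)
cell (6,3): code 0001 → (6.371,3.000)–(6.000,3.932)
total: 14 segments, chained into 1 closed loop(s), length Σ = 8.893949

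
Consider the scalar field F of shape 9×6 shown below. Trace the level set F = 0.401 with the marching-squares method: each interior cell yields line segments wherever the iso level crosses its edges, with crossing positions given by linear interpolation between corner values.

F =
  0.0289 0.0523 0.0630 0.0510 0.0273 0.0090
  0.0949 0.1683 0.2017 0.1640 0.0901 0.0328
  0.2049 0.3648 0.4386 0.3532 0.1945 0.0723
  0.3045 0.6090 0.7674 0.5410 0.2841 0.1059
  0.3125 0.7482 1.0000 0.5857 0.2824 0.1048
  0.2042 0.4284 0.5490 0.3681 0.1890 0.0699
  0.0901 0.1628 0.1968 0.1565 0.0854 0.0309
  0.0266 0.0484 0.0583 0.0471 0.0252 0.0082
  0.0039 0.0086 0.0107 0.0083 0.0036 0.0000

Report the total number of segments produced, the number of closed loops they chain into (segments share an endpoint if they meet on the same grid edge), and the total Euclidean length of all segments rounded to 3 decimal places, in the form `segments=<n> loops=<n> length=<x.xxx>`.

segments=14 loops=1 length=10.769

cell (1,1): code 0100 → (1.841,2.000)–(2.000,1.491)
cell (1,2): code 1000 → (2.000,2.440)–(1.841,2.000)
cell (2,0): code 0100 → (2.148,1.000)–(3.000,0.317)
cell (2,1): code 1110 → (2.000,1.491)–(2.148,1.000)
cell (2,2): code 1101 → (2.255,3.000)–(2.000,2.440)
cell (2,3): code 1000 → (3.000,3.545)–(2.255,3.000)
cell (3,0): code 0110 → (3.000,0.317)–(4.000,0.203)
cell (3,3): code 1001 → (4.000,3.609)–(3.000,3.545)
cell (4,0): code 0110 → (4.000,0.203)–(5.000,0.878)
cell (4,2): code 1011 → (5.000,2.818)–(4.849,3.000)
cell (4,3): code 0001 → (4.849,3.000)–(4.000,3.609)
cell (5,0): code 0010 → (5.000,0.878)–(5.103,1.000)
cell (5,1): code 0011 → (5.103,1.000)–(5.420,2.000)
cell (5,2): code 0001 → (5.420,2.000)–(5.000,2.818)
total: 14 segments, chained into 1 closed loop(s), length Σ = 10.768911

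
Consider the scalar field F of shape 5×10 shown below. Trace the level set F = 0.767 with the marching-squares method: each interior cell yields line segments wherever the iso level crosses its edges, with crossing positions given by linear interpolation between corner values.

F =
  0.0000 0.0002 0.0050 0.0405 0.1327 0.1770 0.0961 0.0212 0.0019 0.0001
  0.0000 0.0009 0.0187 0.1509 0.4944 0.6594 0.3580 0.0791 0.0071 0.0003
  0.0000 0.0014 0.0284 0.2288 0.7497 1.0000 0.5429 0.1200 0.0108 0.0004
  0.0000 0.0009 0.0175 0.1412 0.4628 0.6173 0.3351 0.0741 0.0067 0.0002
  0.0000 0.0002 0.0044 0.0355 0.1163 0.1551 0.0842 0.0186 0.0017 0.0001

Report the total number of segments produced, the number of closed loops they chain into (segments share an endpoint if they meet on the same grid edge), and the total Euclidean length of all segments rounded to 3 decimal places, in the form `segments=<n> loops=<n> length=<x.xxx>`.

segments=4 loops=1 length=3.915

cell (1,4): code 0100 → (1.316,5.000)–(2.000,4.069)
cell (1,5): code 1000 → (2.000,5.510)–(1.316,5.000)
cell (2,4): code 0010 → (2.000,4.069)–(2.609,5.000)
cell (2,5): code 0001 → (2.609,5.000)–(2.000,5.510)
total: 4 segments, chained into 1 closed loop(s), length Σ = 3.914676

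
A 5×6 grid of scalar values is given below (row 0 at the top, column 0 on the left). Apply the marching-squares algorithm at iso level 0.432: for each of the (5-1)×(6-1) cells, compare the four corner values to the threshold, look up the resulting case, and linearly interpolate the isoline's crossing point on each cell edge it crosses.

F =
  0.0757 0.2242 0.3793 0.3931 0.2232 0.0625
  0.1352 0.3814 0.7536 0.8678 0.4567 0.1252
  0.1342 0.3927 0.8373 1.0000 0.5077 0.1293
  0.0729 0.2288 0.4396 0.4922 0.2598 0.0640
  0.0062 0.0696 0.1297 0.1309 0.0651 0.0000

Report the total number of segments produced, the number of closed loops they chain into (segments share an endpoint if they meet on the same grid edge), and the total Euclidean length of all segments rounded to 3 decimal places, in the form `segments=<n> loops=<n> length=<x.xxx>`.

cell (0,1): code 0100 → (0.141,2.000)–(1.000,1.136)
cell (0,2): code 1100 → (0.082,3.000)–(0.141,2.000)
cell (0,3): code 1100 → (0.894,4.000)–(0.082,3.000)
cell (0,4): code 1000 → (1.000,4.075)–(0.894,4.000)
cell (1,1): code 0110 → (1.000,1.136)–(2.000,1.088)
cell (1,4): code 1001 → (2.000,4.200)–(1.000,4.075)
cell (2,1): code 0110 → (2.000,1.088)–(3.000,1.964)
cell (2,3): code 1011 → (3.000,3.259)–(2.305,4.000)
cell (2,4): code 0001 → (2.305,4.000)–(2.000,4.200)
cell (3,1): code 0010 → (3.000,1.964)–(3.025,2.000)
cell (3,2): code 0011 → (3.025,2.000)–(3.167,3.000)
cell (3,3): code 0001 → (3.167,3.000)–(3.000,3.259)
total: 12 segments, chained into 1 closed loop(s), length Σ = 9.718444

segments=12 loops=1 length=9.718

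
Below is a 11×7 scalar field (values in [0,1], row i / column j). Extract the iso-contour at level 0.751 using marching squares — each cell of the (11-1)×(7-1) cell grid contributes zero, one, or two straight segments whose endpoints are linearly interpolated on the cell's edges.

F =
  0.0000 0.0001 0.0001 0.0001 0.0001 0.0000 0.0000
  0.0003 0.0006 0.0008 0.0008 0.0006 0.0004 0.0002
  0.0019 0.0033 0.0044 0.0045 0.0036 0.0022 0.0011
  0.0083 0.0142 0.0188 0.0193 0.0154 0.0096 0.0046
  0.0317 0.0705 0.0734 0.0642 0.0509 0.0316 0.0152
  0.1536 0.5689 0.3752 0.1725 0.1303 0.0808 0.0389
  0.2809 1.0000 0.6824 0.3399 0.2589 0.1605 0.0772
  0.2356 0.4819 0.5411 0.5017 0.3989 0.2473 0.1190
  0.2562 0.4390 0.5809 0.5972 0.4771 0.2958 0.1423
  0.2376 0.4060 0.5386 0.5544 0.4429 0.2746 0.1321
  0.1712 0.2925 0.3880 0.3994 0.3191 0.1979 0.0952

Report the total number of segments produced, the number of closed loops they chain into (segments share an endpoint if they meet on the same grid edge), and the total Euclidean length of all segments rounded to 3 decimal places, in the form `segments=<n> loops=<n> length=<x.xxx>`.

segments=4 loops=1 length=3.159

cell (5,0): code 0100 → (5.422,1.000)–(6.000,0.654)
cell (5,1): code 1000 → (6.000,1.784)–(5.422,1.000)
cell (6,0): code 0010 → (6.000,0.654)–(6.481,1.000)
cell (6,1): code 0001 → (6.481,1.000)–(6.000,1.784)
total: 4 segments, chained into 1 closed loop(s), length Σ = 3.159167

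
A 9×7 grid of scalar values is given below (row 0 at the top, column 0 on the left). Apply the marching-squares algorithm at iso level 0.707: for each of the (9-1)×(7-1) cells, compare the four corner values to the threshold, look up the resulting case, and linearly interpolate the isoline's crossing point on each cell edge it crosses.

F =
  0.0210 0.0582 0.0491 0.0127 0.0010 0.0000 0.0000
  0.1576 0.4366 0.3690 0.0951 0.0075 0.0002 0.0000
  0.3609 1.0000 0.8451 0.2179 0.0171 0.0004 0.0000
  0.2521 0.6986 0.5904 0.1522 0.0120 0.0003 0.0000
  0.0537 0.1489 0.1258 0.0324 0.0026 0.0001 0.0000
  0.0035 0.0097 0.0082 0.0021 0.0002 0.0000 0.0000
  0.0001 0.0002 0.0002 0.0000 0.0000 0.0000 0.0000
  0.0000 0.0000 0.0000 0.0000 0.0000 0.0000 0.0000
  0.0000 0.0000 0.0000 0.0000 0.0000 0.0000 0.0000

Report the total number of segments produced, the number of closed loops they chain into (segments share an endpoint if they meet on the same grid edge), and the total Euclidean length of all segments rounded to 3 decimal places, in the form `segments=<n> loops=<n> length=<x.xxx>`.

cell (1,0): code 0100 → (1.480,1.000)–(2.000,0.542)
cell (1,1): code 1100 → (1.710,2.000)–(1.480,1.000)
cell (1,2): code 1000 → (2.000,2.220)–(1.710,2.000)
cell (2,0): code 0010 → (2.000,0.542)–(2.972,1.000)
cell (2,1): code 0011 → (2.972,1.000)–(2.542,2.000)
cell (2,2): code 0001 → (2.542,2.000)–(2.000,2.220)
total: 6 segments, chained into 1 closed loop(s), length Σ = 4.832081

segments=6 loops=1 length=4.832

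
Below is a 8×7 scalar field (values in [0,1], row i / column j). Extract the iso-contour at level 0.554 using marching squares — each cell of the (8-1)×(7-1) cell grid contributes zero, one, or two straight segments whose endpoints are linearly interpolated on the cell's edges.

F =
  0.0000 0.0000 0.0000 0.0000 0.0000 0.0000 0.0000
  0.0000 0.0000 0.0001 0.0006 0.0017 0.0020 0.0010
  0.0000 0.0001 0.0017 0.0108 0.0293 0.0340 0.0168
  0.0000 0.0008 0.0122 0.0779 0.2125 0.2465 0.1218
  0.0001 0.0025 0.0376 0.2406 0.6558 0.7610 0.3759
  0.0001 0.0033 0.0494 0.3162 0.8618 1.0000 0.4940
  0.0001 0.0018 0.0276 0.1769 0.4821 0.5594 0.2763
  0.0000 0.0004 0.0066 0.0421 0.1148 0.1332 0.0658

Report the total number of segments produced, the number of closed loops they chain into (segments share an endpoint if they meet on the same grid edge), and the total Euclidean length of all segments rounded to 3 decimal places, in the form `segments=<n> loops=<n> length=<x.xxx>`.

cell (3,3): code 0100 → (3.770,4.000)–(4.000,3.755)
cell (3,4): code 1100 → (3.598,5.000)–(3.770,4.000)
cell (3,5): code 1000 → (4.000,5.538)–(3.598,5.000)
cell (4,3): code 0110 → (4.000,3.755)–(5.000,3.436)
cell (4,5): code 1001 → (5.000,5.881)–(4.000,5.538)
cell (5,3): code 0010 → (5.000,3.436)–(5.811,4.000)
cell (5,4): code 0111 → (5.811,4.000)–(6.000,4.930)
cell (5,5): code 1001 → (6.000,5.019)–(5.000,5.881)
cell (6,4): code 0010 → (6.000,4.930)–(6.013,5.000)
cell (6,5): code 0001 → (6.013,5.000)–(6.000,5.019)
total: 10 segments, chained into 1 closed loop(s), length Σ = 7.480484

segments=10 loops=1 length=7.480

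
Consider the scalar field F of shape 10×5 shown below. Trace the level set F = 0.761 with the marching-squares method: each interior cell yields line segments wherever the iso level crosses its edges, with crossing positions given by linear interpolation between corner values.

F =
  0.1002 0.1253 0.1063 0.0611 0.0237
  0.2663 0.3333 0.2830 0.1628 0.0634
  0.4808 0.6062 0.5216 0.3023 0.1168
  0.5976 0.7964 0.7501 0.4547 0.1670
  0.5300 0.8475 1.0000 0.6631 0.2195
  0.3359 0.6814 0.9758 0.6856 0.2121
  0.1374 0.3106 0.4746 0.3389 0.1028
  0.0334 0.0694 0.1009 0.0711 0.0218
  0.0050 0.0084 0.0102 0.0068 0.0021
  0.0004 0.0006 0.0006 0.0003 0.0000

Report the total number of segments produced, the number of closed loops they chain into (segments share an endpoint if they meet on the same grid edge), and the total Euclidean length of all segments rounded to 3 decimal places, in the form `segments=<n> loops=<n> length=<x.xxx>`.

segments=10 loops=1 length=7.319

cell (2,0): code 0100 → (2.814,1.000)–(3.000,0.822)
cell (2,1): code 1000 → (3.000,1.765)–(2.814,1.000)
cell (3,0): code 0110 → (3.000,0.822)–(4.000,0.728)
cell (3,1): code 1101 → (3.044,2.000)–(3.000,1.765)
cell (3,2): code 1000 → (4.000,2.709)–(3.044,2.000)
cell (4,0): code 0010 → (4.000,0.728)–(4.521,1.000)
cell (4,1): code 0111 → (4.521,1.000)–(5.000,1.270)
cell (4,2): code 1001 → (5.000,2.740)–(4.000,2.709)
cell (5,1): code 0010 → (5.000,1.270)–(5.429,2.000)
cell (5,2): code 0001 → (5.429,2.000)–(5.000,2.740)
total: 10 segments, chained into 1 closed loop(s), length Σ = 7.319052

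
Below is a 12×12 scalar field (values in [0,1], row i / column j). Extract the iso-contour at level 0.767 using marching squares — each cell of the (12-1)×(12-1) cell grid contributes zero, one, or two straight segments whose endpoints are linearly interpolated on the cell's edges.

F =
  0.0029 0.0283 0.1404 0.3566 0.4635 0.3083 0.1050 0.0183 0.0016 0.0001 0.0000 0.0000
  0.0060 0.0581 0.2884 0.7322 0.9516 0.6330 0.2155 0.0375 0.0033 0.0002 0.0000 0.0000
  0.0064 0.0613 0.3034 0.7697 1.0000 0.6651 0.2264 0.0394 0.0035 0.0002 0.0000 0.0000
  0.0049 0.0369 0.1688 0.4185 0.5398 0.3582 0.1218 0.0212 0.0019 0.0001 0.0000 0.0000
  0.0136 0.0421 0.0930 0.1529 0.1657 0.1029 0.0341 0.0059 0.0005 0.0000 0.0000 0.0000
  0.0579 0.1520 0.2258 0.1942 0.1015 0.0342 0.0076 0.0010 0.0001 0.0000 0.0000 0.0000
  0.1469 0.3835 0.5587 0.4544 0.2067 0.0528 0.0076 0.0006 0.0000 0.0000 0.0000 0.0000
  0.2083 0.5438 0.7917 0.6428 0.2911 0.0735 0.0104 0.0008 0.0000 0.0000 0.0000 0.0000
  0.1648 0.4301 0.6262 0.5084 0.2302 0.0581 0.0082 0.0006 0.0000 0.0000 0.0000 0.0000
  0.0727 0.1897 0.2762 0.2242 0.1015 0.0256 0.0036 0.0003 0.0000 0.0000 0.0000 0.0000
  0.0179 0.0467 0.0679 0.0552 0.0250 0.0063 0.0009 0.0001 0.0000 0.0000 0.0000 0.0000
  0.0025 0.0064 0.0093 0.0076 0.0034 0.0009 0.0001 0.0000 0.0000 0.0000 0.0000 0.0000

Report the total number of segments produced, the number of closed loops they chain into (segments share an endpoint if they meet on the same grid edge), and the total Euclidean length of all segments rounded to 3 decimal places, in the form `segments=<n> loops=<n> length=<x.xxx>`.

cell (0,3): code 0100 → (0.622,4.000)–(1.000,3.159)
cell (0,4): code 1000 → (1.000,4.579)–(0.622,4.000)
cell (1,2): code 0100 → (1.928,3.000)–(2.000,2.994)
cell (1,3): code 1110 → (1.000,3.159)–(1.928,3.000)
cell (1,4): code 1001 → (2.000,4.696)–(1.000,4.579)
cell (2,2): code 0010 → (2.000,2.994)–(2.008,3.000)
cell (2,3): code 0011 → (2.008,3.000)–(2.506,4.000)
cell (2,4): code 0001 → (2.506,4.000)–(2.000,4.696)
cell (6,1): code 0100 → (6.894,2.000)–(7.000,1.900)
cell (6,2): code 1000 → (7.000,2.166)–(6.894,2.000)
cell (7,1): code 0010 → (7.000,1.900)–(7.149,2.000)
cell (7,2): code 0001 → (7.149,2.000)–(7.000,2.166)
total: 12 segments, chained into 2 closed loop(s), length Σ = 6.367257

segments=12 loops=2 length=6.367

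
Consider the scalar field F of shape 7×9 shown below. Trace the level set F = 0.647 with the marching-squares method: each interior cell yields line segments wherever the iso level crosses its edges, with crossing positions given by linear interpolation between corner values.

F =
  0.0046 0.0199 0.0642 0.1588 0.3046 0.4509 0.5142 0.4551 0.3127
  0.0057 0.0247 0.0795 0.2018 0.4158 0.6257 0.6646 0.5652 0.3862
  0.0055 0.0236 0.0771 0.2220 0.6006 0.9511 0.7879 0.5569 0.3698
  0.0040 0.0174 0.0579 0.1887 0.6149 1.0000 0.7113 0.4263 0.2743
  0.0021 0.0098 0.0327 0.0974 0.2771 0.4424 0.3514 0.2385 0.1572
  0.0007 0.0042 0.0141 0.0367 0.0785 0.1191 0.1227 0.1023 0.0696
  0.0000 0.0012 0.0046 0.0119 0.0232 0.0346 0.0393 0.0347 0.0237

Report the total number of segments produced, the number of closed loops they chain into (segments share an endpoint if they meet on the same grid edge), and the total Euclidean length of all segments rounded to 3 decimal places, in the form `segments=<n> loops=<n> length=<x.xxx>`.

segments=10 loops=1 length=8.169

cell (0,5): code 0100 → (0.883,6.000)–(1.000,5.548)
cell (0,6): code 1000 → (1.000,6.177)–(0.883,6.000)
cell (1,4): code 0100 → (1.065,5.000)–(2.000,4.132)
cell (1,5): code 1110 → (1.000,5.548)–(1.065,5.000)
cell (1,6): code 1001 → (2.000,6.610)–(1.000,6.177)
cell (2,4): code 0110 → (2.000,4.132)–(3.000,4.083)
cell (2,6): code 1001 → (3.000,6.226)–(2.000,6.610)
cell (3,4): code 0010 → (3.000,4.083)–(3.633,5.000)
cell (3,5): code 0011 → (3.633,5.000)–(3.179,6.000)
cell (3,6): code 0001 → (3.179,6.000)–(3.000,6.226)
total: 10 segments, chained into 1 closed loop(s), length Σ = 8.168617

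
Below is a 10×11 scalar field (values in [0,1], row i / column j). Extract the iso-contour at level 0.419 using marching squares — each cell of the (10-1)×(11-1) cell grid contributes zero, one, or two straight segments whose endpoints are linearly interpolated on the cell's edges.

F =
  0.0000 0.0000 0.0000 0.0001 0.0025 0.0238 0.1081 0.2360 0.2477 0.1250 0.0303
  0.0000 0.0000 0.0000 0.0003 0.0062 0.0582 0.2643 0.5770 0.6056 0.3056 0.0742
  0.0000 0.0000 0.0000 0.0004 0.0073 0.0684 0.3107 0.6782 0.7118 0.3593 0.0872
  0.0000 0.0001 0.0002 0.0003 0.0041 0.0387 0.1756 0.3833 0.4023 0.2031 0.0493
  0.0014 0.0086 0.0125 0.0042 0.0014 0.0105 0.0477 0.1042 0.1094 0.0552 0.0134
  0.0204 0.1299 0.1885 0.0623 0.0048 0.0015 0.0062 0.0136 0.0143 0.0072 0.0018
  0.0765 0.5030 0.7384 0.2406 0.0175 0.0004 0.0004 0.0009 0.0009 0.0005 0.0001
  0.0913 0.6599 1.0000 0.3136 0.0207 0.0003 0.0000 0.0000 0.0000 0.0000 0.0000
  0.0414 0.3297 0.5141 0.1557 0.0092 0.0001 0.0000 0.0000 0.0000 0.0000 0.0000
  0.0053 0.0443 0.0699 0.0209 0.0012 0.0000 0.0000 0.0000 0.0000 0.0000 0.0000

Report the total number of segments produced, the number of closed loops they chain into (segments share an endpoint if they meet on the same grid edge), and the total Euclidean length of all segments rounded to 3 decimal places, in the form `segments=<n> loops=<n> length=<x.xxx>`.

segments=18 loops=2 length=15.655

cell (0,6): code 0100 → (0.537,7.000)–(1.000,6.495)
cell (0,7): code 1100 → (0.479,8.000)–(0.537,7.000)
cell (0,8): code 1000 → (1.000,8.622)–(0.479,8.000)
cell (1,6): code 0110 → (1.000,6.495)–(2.000,6.295)
cell (1,8): code 1001 → (2.000,8.831)–(1.000,8.622)
cell (2,6): code 0010 → (2.000,6.295)–(2.879,7.000)
cell (2,7): code 0011 → (2.879,7.000)–(2.946,8.000)
cell (2,8): code 0001 → (2.946,8.000)–(2.000,8.831)
cell (5,0): code 0100 → (5.775,1.000)–(6.000,0.803)
cell (5,1): code 1100 → (5.419,2.000)–(5.775,1.000)
cell (5,2): code 1000 → (6.000,2.642)–(5.419,2.000)
cell (6,0): code 0110 → (6.000,0.803)–(7.000,0.576)
cell (6,2): code 1001 → (7.000,2.846)–(6.000,2.642)
cell (7,0): code 0010 → (7.000,0.576)–(7.730,1.000)
cell (7,1): code 0111 → (7.730,1.000)–(8.000,1.484)
cell (7,2): code 1001 → (8.000,2.265)–(7.000,2.846)
cell (8,1): code 0010 → (8.000,1.484)–(8.214,2.000)
cell (8,2): code 0001 → (8.214,2.000)–(8.000,2.265)
total: 18 segments, chained into 2 closed loop(s), length Σ = 15.654706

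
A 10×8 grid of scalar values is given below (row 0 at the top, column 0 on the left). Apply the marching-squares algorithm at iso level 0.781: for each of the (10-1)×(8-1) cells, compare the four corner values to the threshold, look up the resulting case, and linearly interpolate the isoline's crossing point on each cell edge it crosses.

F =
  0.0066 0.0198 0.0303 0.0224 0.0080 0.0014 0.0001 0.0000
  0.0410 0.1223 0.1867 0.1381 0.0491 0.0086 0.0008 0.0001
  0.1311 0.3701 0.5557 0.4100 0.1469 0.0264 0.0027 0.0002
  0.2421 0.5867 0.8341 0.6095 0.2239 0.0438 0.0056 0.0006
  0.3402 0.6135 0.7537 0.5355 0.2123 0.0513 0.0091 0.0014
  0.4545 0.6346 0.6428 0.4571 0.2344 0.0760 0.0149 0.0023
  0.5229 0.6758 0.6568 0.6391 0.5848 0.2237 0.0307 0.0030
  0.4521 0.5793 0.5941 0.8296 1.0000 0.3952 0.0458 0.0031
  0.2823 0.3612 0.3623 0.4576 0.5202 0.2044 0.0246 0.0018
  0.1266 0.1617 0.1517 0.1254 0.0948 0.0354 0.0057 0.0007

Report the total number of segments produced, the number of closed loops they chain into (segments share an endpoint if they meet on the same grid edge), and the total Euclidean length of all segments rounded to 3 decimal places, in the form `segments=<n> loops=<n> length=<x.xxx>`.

segments=10 loops=2 length=5.870

cell (2,1): code 0100 → (2.809,2.000)–(3.000,1.785)
cell (2,2): code 1000 → (3.000,2.236)–(2.809,2.000)
cell (3,1): code 0010 → (3.000,1.785)–(3.660,2.000)
cell (3,2): code 0001 → (3.660,2.000)–(3.000,2.236)
cell (6,2): code 0100 → (6.745,3.000)–(7.000,2.794)
cell (6,3): code 1100 → (6.473,4.000)–(6.745,3.000)
cell (6,4): code 1000 → (7.000,4.362)–(6.473,4.000)
cell (7,2): code 0010 → (7.000,2.794)–(7.131,3.000)
cell (7,3): code 0011 → (7.131,3.000)–(7.456,4.000)
cell (7,4): code 0001 → (7.456,4.000)–(7.000,4.362)
total: 10 segments, chained into 2 closed loop(s), length Σ = 5.869791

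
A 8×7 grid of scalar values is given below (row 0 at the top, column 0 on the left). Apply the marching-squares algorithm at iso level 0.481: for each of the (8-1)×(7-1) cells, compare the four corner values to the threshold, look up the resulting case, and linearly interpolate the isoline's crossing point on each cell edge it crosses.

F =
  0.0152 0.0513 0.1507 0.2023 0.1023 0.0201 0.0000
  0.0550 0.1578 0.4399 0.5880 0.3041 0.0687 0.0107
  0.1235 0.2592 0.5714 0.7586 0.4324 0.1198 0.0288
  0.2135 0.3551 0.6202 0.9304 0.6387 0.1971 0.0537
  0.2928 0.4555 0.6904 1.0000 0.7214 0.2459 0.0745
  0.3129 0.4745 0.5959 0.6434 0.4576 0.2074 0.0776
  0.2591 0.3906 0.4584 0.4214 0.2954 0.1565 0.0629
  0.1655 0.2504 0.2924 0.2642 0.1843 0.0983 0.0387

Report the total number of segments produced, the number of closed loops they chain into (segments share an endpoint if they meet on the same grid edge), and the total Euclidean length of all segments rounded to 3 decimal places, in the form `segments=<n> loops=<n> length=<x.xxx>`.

segments=16 loops=1 length=13.344

cell (0,2): code 0100 → (0.723,3.000)–(1.000,2.278)
cell (0,3): code 1000 → (1.000,3.377)–(0.723,3.000)
cell (1,1): code 0100 → (1.313,2.000)–(2.000,1.710)
cell (1,2): code 1110 → (1.000,2.278)–(1.313,2.000)
cell (1,3): code 1001 → (2.000,3.851)–(1.000,3.377)
cell (2,1): code 0110 → (2.000,1.710)–(3.000,1.475)
cell (2,3): code 1101 → (2.236,4.000)–(2.000,3.851)
cell (2,4): code 1000 → (3.000,4.357)–(2.236,4.000)
cell (3,1): code 0110 → (3.000,1.475)–(4.000,1.109)
cell (3,4): code 1001 → (4.000,4.506)–(3.000,4.357)
cell (4,1): code 0110 → (4.000,1.109)–(5.000,1.054)
cell (4,3): code 1011 → (5.000,3.874)–(4.911,4.000)
cell (4,4): code 0001 → (4.911,4.000)–(4.000,4.506)
cell (5,1): code 0010 → (5.000,1.054)–(5.836,2.000)
cell (5,2): code 0011 → (5.836,2.000)–(5.732,3.000)
cell (5,3): code 0001 → (5.732,3.000)–(5.000,3.874)
total: 16 segments, chained into 1 closed loop(s), length Σ = 13.343757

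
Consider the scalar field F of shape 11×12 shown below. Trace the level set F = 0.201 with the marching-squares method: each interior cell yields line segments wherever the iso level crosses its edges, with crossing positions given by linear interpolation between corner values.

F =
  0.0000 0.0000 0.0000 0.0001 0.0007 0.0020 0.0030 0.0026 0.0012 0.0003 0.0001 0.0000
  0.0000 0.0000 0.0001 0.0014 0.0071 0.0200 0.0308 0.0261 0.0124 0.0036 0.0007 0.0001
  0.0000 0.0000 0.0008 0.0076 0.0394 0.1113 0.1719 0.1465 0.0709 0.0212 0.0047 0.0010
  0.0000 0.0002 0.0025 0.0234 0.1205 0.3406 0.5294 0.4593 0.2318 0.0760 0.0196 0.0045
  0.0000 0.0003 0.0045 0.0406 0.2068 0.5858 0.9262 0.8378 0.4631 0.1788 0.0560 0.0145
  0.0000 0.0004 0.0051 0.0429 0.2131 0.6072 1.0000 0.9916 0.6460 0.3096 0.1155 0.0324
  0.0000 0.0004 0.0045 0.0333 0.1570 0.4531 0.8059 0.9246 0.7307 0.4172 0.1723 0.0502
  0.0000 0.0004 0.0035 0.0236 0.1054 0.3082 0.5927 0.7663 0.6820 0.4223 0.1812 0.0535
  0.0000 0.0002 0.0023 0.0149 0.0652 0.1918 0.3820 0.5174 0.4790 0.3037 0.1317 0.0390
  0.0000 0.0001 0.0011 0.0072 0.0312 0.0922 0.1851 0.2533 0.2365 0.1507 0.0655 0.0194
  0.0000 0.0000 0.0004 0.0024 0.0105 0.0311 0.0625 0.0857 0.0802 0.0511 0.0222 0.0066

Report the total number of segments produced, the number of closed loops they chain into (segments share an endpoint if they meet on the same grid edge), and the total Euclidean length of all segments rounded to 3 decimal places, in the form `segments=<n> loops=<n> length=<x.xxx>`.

segments=26 loops=1 length=20.667

cell (2,4): code 0100 → (2.391,5.000)–(3.000,4.366)
cell (2,5): code 1100 → (2.081,6.000)–(2.391,5.000)
cell (2,6): code 1100 → (2.174,7.000)–(2.081,6.000)
cell (2,7): code 1100 → (2.809,8.000)–(2.174,7.000)
cell (2,8): code 1000 → (3.000,8.198)–(2.809,8.000)
cell (3,3): code 0100 → (3.933,4.000)–(4.000,3.965)
cell (3,4): code 1110 → (3.000,4.366)–(3.933,4.000)
cell (3,8): code 1001 → (4.000,8.922)–(3.000,8.198)
cell (4,3): code 0110 → (4.000,3.965)–(5.000,3.929)
cell (4,8): code 1101 → (4.170,9.000)–(4.000,8.922)
cell (4,9): code 1000 → (5.000,9.560)–(4.170,9.000)
cell (5,3): code 0010 → (5.000,3.929)–(5.216,4.000)
cell (5,4): code 0111 → (5.216,4.000)–(6.000,4.149)
cell (5,9): code 1001 → (6.000,9.883)–(5.000,9.560)
cell (6,4): code 0110 → (6.000,4.149)–(7.000,4.471)
cell (6,9): code 1001 → (7.000,9.918)–(6.000,9.883)
cell (7,4): code 0010 → (7.000,4.471)–(7.921,5.000)
cell (7,5): code 0111 → (7.921,5.000)–(8.000,5.048)
cell (7,9): code 1001 → (8.000,9.597)–(7.000,9.918)
cell (8,5): code 0010 → (8.000,5.048)–(8.919,6.000)
cell (8,6): code 0111 → (8.919,6.000)–(9.000,6.233)
cell (8,8): code 1011 → (9.000,8.414)–(8.671,9.000)
cell (8,9): code 0001 → (8.671,9.000)–(8.000,9.597)
cell (9,6): code 0010 → (9.000,6.233)–(9.312,7.000)
cell (9,7): code 0011 → (9.312,7.000)–(9.227,8.000)
cell (9,8): code 0001 → (9.227,8.000)–(9.000,8.414)
total: 26 segments, chained into 1 closed loop(s), length Σ = 20.667165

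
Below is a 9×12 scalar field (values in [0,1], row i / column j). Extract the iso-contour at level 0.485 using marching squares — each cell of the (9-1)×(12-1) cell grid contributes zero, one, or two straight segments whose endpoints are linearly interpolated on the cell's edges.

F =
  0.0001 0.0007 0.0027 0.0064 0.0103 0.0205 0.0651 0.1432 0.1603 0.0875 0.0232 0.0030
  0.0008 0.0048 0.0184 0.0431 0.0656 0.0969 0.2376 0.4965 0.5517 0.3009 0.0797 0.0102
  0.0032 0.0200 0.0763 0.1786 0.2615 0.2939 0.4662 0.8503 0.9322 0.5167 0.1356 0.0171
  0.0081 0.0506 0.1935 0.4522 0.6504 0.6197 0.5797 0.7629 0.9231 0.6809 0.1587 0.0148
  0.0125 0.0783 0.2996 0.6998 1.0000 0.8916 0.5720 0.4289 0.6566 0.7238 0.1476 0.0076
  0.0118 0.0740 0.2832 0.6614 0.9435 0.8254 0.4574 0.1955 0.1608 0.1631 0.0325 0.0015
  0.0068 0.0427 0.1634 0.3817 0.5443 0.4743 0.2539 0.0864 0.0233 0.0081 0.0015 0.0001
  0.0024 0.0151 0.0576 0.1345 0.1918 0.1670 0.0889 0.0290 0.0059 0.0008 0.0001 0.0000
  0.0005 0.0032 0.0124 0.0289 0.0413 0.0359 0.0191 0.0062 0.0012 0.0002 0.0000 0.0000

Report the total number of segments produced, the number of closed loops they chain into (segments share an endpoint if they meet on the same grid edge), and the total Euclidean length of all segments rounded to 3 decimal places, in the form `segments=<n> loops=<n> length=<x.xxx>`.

cell (0,6): code 0100 → (0.967,7.000)–(1.000,6.956)
cell (0,7): code 1100 → (0.830,8.000)–(0.967,7.000)
cell (0,8): code 1000 → (1.000,8.266)–(0.830,8.000)
cell (1,6): code 0110 → (1.000,6.956)–(2.000,6.049)
cell (1,8): code 1101 → (1.853,9.000)–(1.000,8.266)
cell (1,9): code 1000 → (2.000,9.083)–(1.853,9.000)
cell (2,3): code 0100 → (2.575,4.000)–(3.000,3.165)
cell (2,4): code 1100 → (2.587,5.000)–(2.575,4.000)
cell (2,5): code 1100 → (2.166,6.000)–(2.587,5.000)
cell (2,6): code 1110 → (2.000,6.049)–(2.166,6.000)
cell (2,9): code 1001 → (3.000,9.375)–(2.000,9.083)
cell (3,2): code 0100 → (3.132,3.000)–(4.000,2.463)
cell (3,3): code 1110 → (3.000,3.165)–(3.132,3.000)
cell (3,6): code 1011 → (4.000,6.608)–(3.832,7.000)
cell (3,7): code 0111 → (3.832,7.000)–(4.000,7.246)
cell (3,9): code 1001 → (4.000,9.414)–(3.000,9.375)
cell (4,2): code 0110 → (4.000,2.463)–(5.000,2.534)
cell (4,5): code 1011 → (5.000,5.925)–(4.759,6.000)
cell (4,6): code 0001 → (4.759,6.000)–(4.000,6.608)
cell (4,7): code 0010 → (4.000,7.246)–(4.346,8.000)
cell (4,8): code 0011 → (4.346,8.000)–(4.426,9.000)
cell (4,9): code 0001 → (4.426,9.000)–(4.000,9.414)
cell (5,2): code 0010 → (5.000,2.534)–(5.631,3.000)
cell (5,3): code 0111 → (5.631,3.000)–(6.000,3.635)
cell (5,4): code 1011 → (6.000,4.847)–(5.970,5.000)
cell (5,5): code 0001 → (5.970,5.000)–(5.000,5.925)
cell (6,3): code 0010 → (6.000,3.635)–(6.168,4.000)
cell (6,4): code 0001 → (6.168,4.000)–(6.000,4.847)
total: 28 segments, chained into 1 closed loop(s), length Σ = 20.152678

segments=28 loops=1 length=20.153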